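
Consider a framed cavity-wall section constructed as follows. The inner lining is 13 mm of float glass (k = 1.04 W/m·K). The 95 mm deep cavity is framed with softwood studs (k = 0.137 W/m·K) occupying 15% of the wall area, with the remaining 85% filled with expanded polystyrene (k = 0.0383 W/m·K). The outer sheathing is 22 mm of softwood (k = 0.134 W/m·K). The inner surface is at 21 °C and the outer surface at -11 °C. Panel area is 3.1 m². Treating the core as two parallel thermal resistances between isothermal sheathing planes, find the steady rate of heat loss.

Sheathing layers in series; stud and cavity paths in parallel between them.
R_inner = 0.013/(1.04×3.1) = 0.004032 K/W
R_stud  = 0.095/(0.137×0.15×3.1) = 1.491 K/W
R_cav   = 0.095/(0.0383×0.85×3.1) = 0.9413 K/W
1/R_core = 1/R_stud + 1/R_cav → R_core = 0.5771 K/W
R_outer = 0.022/(0.134×3.1) = 0.05296 K/W
R_total = 0.6341 K/W
Q = ΔT/R_total = 32/0.6341

Q ≈ 50.5 W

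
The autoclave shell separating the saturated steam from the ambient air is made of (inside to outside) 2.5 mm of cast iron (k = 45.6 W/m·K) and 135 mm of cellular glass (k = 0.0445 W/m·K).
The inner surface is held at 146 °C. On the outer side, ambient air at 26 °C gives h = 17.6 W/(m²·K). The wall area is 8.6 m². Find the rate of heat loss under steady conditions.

Q ≈ 334 W

Treating each layer as a thermal resistance in series:
R_cast iron = L/(kA) = 0.0025/(45.6×8.6) = 6.375×10^-6 K/W
R_cellular glass = L/(kA) = 0.135/(0.0445×8.6) = 0.3528 K/W
R_outer film = 1/(h_o·A) = 1/(17.6×8.6) = 0.006607 K/W
R_total = 0.3594 K/W
Q = ΔT / R_total = 120 / 0.3594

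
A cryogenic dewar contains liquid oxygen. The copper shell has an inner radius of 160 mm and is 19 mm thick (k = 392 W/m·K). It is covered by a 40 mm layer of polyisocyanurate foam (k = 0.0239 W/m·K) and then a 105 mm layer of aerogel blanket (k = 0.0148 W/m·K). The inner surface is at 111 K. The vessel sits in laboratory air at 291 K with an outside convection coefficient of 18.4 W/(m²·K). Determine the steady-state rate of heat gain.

Radial (spherical) resistances in series:
R_copper shell = (1/0.16 − 1/0.179)/(4π×392) = 1.347×10^-4 K/W
R_polyisocyanurate foam = (1/0.179 − 1/0.219)/(4π×0.0239) = 3.397 K/W
R_aerogel blanket = (1/0.219 − 1/0.324)/(4π×0.0148) = 7.957 K/W
R_outer film = 1/(h·4πr_o²) = 1/(18.4×4π×0.324²) = 0.0412 K/W
R_total = 11.4 K/W
Q = ΔT/R_total = 180/11.4

Q ≈ 15.8 W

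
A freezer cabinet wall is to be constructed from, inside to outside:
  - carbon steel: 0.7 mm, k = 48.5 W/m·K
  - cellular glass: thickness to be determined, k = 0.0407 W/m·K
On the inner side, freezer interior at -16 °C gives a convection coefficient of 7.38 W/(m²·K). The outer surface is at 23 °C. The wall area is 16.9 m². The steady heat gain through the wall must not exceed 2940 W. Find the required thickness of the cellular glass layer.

L ≈ 3.61 mm

Series thermal resistances:
R_inner film = 1/(h_i·A) = 1/(7.38×16.9) = 0.008018 K/W
R_carbon steel = L/(kA) = 0.0007/(48.5×16.9) = 8.54×10^-7 K/W
Sum of the known resistances R_other = 0.008019 K/W
Required total resistance R_tot = ΔT/Q_allow = 39/2940 = 0.01327 K/W
R_cellular glass = R_tot − R_other = 0.005247 K/W
L = R·k·A = 0.005247×0.0407×16.9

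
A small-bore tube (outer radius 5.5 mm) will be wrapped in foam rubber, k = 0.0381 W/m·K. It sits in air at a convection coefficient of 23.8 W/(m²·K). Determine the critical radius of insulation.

For a cylinder r_cr = k/h = 0.0381/23.8
r_cr = 1.6 mm; since the bare radius (5.5 mm) is above r_cr, any added insulation will reduce heat loss.

r_cr ≈ 1.6 mm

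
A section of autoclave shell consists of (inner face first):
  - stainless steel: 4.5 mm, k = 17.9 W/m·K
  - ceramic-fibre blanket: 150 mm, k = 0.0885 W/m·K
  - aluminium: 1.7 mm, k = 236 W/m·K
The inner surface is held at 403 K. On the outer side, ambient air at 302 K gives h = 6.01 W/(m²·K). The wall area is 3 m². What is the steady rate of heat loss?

Thermal resistances in series:
R_stainless steel = L/(kA) = 0.0045/(17.9×3) = 8.38×10^-5 K/W
R_ceramic-fibre blanket = L/(kA) = 0.15/(0.0885×3) = 0.565 K/W
R_aluminium = L/(kA) = 0.0017/(236×3) = 2.401×10^-6 K/W
R_outer film = 1/(h_o·A) = 1/(6.01×3) = 0.05546 K/W
R_total = 0.6205 K/W
Q = ΔT / R_total = 101 / 0.6205

Q ≈ 163 W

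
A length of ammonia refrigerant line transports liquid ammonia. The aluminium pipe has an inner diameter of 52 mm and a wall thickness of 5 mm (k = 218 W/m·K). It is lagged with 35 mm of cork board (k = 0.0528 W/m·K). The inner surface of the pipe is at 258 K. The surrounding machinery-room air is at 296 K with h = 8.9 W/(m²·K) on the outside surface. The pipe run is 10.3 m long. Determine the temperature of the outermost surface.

T ≈ 292 K

Cylindrical conduction, so R = ln(r₂/r₁)/(2πkL) per layer, in series:
R_aluminium pipe wall = ln(31/26)/(2π×218×10.3) = 1.247×10^-5 K/W
R_cork board = ln(66/31)/(2π×0.0528×10.3) = 0.2211 K/W
R_outer film = 1/(h_o·2πr_oL) = 1/(8.9×2π×0.066×10.3) = 0.02631 K/W
R_total = 0.2475 K/W
Q = ΔT/R_total = 38/0.2475
Q = 154 W
T_interface = T_inner + Q·ΣR(inner→interface) = 258 + 154×0.2212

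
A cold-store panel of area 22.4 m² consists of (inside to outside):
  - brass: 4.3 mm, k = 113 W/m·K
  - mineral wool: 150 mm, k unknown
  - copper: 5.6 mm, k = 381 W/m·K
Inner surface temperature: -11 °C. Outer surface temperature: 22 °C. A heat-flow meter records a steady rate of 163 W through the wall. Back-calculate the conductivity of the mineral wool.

Thermal resistances in series:
R_brass = L/(kA) = 0.0043/(113×22.4) = 1.699×10^-6 K/W
R_copper = L/(kA) = 0.0056/(381×22.4) = 6.562×10^-7 K/W
Sum of known resistances R_other = 2.355×10^-6 K/W
Total R = ΔT/Q = 33/163 = 0.2025 K/W
R_mineral wool = R_total − R_other = 0.2025 K/W
k = L/(R·A) = 0.15/(0.2025×22.4)

k ≈ 0.0331 W/(m·K)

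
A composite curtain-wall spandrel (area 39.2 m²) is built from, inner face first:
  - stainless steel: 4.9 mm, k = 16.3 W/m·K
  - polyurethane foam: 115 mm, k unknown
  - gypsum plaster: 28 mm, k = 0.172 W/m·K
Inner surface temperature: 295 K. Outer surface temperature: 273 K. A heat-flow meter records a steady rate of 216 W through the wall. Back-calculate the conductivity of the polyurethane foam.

k ≈ 0.03 W/(m·K)

Model the wall as resistances in series:
R_stainless steel = L/(kA) = 0.0049/(16.3×39.2) = 7.669×10^-6 K/W
R_gypsum plaster = L/(kA) = 0.028/(0.172×39.2) = 0.004153 K/W
Sum of known resistances R_other = 0.00416 K/W
Total R = ΔT/Q = 22/216 = 0.1019 K/W
R_polyurethane foam = R_total − R_other = 0.09769 K/W
k = L/(R·A) = 0.115/(0.09769×39.2)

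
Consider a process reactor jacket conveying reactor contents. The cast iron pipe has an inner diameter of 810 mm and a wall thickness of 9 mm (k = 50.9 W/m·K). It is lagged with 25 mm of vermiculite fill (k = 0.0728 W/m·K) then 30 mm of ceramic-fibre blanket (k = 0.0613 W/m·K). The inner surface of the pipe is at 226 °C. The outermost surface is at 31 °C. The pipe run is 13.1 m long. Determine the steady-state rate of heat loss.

Treating each annulus and film as a series resistance:
R_cast iron pipe wall = ln(414/405)/(2π×50.9×13.1) = 5.246×10^-6 K/W
R_vermiculite fill = ln(439/414)/(2π×0.0728×13.1) = 0.009785 K/W
R_ceramic-fibre blanket = ln(469/439)/(2π×0.0613×13.1) = 0.0131 K/W
R_total = 0.02289 K/W
Q = ΔT/R_total = 195/0.02289

Q ≈ 8520 W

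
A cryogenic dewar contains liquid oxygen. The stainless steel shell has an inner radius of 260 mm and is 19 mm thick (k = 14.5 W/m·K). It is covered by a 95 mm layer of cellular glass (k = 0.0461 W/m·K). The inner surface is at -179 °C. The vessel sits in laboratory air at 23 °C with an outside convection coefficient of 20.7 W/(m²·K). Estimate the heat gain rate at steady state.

Q ≈ 126 W

For a spherical shell R = (1/r₁ − 1/r₂)/(4πk); film R = 1/(h·4πr²). In series:
R_stainless steel shell = (1/0.26 − 1/0.279)/(4π×14.5) = 0.001437 K/W
R_cellular glass = (1/0.279 − 1/0.374)/(4π×0.0461) = 1.572 K/W
R_outer film = 1/(h·4πr_o²) = 1/(20.7×4π×0.374²) = 0.02748 K/W
R_total = 1.601 K/W
Q = ΔT/R_total = 202/1.601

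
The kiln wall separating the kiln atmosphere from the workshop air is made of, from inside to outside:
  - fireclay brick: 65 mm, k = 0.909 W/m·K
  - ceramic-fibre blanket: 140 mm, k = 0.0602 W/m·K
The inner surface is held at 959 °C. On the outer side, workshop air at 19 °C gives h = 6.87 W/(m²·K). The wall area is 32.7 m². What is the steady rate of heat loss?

Q ≈ 12100 W

Model the wall as resistances in series:
R_fireclay brick = L/(kA) = 0.065/(0.909×32.7) = 0.002187 K/W
R_ceramic-fibre blanket = L/(kA) = 0.14/(0.0602×32.7) = 0.07112 K/W
R_outer film = 1/(h_o·A) = 1/(6.87×32.7) = 0.004451 K/W
R_total = 0.07776 K/W
Q = ΔT / R_total = 940 / 0.07776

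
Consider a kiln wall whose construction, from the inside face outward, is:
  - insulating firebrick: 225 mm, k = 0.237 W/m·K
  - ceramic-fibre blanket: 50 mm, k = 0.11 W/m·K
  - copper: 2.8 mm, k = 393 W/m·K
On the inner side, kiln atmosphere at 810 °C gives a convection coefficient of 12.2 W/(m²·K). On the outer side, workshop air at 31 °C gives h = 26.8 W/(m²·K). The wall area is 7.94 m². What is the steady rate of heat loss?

Q ≈ 4060 W

Treating each layer as a thermal resistance in series:
R_inner film = 1/(h_i·A) = 1/(12.2×7.94) = 0.01032 K/W
R_insulating firebrick = L/(kA) = 0.225/(0.237×7.94) = 0.1196 K/W
R_ceramic-fibre blanket = L/(kA) = 0.05/(0.11×7.94) = 0.05725 K/W
R_copper = L/(kA) = 0.0028/(393×7.94) = 8.973×10^-7 K/W
R_outer film = 1/(h_o·A) = 1/(26.8×7.94) = 0.004699 K/W
R_total = 0.1918 K/W
Q = ΔT / R_total = 779 / 0.1918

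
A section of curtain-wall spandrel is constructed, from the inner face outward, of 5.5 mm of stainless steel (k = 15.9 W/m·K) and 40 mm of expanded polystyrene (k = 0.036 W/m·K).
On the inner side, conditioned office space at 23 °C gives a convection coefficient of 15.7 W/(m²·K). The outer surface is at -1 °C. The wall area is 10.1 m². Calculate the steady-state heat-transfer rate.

Using the resistance-network approach (series):
R_inner film = 1/(h_i·A) = 1/(15.7×10.1) = 0.006306 K/W
R_stainless steel = L/(kA) = 0.0055/(15.9×10.1) = 3.425×10^-5 K/W
R_expanded polystyrene = L/(kA) = 0.04/(0.036×10.1) = 0.11 K/W
R_total = 0.1164 K/W
Q = ΔT / R_total = 24 / 0.1164

Q ≈ 206 W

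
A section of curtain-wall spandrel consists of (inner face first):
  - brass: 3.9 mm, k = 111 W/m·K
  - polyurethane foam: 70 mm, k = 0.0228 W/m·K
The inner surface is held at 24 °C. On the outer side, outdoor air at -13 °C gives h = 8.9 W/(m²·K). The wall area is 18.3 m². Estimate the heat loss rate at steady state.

Q ≈ 213 W

Model the wall as resistances in series:
R_brass = L/(kA) = 0.0039/(111×18.3) = 1.92×10^-6 K/W
R_polyurethane foam = L/(kA) = 0.07/(0.0228×18.3) = 0.1678 K/W
R_outer film = 1/(h_o·A) = 1/(8.9×18.3) = 0.00614 K/W
R_total = 0.1739 K/W
Q = ΔT / R_total = 37 / 0.1739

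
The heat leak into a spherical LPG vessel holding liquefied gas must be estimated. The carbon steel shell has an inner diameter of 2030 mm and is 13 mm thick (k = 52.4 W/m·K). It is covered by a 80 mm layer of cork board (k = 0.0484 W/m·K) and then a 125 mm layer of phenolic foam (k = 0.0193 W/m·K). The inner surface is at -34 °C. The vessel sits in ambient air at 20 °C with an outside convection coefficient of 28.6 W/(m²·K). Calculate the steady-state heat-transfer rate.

For a spherical shell R = (1/r₁ − 1/r₂)/(4πk); film R = 1/(h·4πr²). In series:
R_carbon steel shell = (1/1.015 − 1/1.028)/(4π×52.4) = 1.892×10^-5 K/W
R_cork board = (1/1.028 − 1/1.108)/(4π×0.0484) = 0.1155 K/W
R_phenolic foam = (1/1.108 − 1/1.233)/(4π×0.0193) = 0.3773 K/W
R_outer film = 1/(h·4πr_o²) = 1/(28.6×4π×1.233²) = 0.00183 K/W
R_total = 0.4946 K/W
Q = ΔT/R_total = 54/0.4946

Q ≈ 109 W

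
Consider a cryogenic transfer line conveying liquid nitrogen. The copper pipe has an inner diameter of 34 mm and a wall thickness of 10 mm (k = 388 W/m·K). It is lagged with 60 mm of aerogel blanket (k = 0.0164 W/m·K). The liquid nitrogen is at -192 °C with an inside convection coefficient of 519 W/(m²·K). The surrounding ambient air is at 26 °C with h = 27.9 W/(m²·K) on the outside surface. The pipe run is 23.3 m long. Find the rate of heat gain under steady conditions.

Q ≈ 444 W

Treating each annulus and film as a series resistance:
R_inner film = 1/(h_i·2πr₁L) = 1/(519×2π×0.017×23.3) = 7.742×10^-4 K/W
R_copper pipe wall = ln(27/17)/(2π×388×23.3) = 8.144×10^-6 K/W
R_aerogel blanket = ln(87/27)/(2π×0.0164×23.3) = 0.4873 K/W
R_outer film = 1/(h_o·2πr_oL) = 1/(27.9×2π×0.087×23.3) = 0.002814 K/W
R_total = 0.4909 K/W
Q = ΔT/R_total = 218/0.4909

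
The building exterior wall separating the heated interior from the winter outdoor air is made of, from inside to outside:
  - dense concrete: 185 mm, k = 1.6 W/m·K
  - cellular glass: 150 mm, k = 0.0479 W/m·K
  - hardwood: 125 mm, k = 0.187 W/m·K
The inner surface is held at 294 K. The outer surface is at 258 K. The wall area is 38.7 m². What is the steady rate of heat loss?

Thermal resistances in series:
R_dense concrete = L/(kA) = 0.185/(1.6×38.7) = 0.002988 K/W
R_cellular glass = L/(kA) = 0.15/(0.0479×38.7) = 0.08092 K/W
R_hardwood = L/(kA) = 0.125/(0.187×38.7) = 0.01727 K/W
R_total = 0.1012 K/W
Q = ΔT / R_total = 36 / 0.1012

Q ≈ 356 W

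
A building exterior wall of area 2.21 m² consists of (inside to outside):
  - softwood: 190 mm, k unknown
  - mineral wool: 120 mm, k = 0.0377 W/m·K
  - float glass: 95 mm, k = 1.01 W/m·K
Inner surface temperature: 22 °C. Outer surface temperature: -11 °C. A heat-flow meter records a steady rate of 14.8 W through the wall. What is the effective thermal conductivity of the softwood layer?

k ≈ 0.115 W/(m·K)

Treating each layer as a thermal resistance in series:
R_mineral wool = L/(kA) = 0.12/(0.0377×2.21) = 1.44 K/W
R_float glass = L/(kA) = 0.095/(1.01×2.21) = 0.04256 K/W
Sum of known resistances R_other = 1.483 K/W
Total R = ΔT/Q = 33/14.8 = 2.23 K/W
R_softwood = R_total − R_other = 0.7469 K/W
k = L/(R·A) = 0.19/(0.7469×2.21)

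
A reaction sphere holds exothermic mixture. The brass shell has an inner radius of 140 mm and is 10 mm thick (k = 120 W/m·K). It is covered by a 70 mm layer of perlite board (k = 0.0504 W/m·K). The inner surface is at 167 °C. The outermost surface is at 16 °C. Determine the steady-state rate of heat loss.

Q ≈ 45.1 W

Radial (spherical) resistances in series:
R_brass shell = (1/0.14 − 1/0.15)/(4π×120) = 3.158×10^-4 K/W
R_perlite board = (1/0.15 − 1/0.22)/(4π×0.0504) = 3.349 K/W
R_total = 3.35 K/W
Q = ΔT/R_total = 151/3.35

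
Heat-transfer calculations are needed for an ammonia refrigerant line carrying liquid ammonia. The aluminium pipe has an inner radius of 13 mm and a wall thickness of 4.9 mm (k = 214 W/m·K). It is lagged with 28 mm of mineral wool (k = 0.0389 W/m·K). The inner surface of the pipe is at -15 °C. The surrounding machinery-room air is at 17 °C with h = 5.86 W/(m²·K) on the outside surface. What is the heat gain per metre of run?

For a radial system each layer contributes R = ln(r_out/r_in)/(2πkL); films add R = 1/(hA).
R_aluminium pipe wall = ln(17.9/13)/(2π×214×1) = 2.379×10^-4 K/W
R_mineral wool = ln(45.9/17.9)/(2π×0.0389×1) = 3.853 K/W
R_outer film = 1/(h_o·2πr_oL) = 1/(5.86×2π×0.0459×1) = 0.5917 K/W
R_total = 4.445 K/W
Q = ΔT/R_total = 32/4.445

q′ ≈ 7.2 W/m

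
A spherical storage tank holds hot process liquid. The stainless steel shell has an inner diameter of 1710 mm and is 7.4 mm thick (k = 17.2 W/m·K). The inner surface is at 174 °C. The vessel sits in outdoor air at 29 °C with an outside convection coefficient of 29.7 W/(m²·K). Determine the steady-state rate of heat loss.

Q ≈ 39700 W

Spherical conduction: R = (1/r_in − 1/r_out)/(4πk) per layer; series-sum.
R_stainless steel shell = (1/0.855 − 1/0.8624)/(4π×17.2) = 4.643×10^-5 K/W
R_outer film = 1/(h·4πr_o²) = 1/(29.7×4π×0.8624²) = 0.003603 K/W
R_total = 0.003649 K/W
Q = ΔT/R_total = 145/0.003649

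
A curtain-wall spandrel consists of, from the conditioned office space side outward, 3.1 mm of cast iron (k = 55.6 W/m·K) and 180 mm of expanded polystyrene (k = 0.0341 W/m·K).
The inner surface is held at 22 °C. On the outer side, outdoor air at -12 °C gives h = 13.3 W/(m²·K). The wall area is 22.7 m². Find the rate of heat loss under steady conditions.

Q ≈ 144 W

Series thermal resistances:
R_cast iron = L/(kA) = 0.0031/(55.6×22.7) = 2.456×10^-6 K/W
R_expanded polystyrene = L/(kA) = 0.18/(0.0341×22.7) = 0.2325 K/W
R_outer film = 1/(h_o·A) = 1/(13.3×22.7) = 0.003312 K/W
R_total = 0.2359 K/W
Q = ΔT / R_total = 34 / 0.2359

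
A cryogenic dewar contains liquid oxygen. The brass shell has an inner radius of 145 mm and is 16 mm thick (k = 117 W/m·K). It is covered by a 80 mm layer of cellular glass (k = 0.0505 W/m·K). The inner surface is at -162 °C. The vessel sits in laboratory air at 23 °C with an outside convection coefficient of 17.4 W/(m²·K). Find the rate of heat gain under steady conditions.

Each spherical layer contributes R = (1/r_i − 1/r_o)/(4πk):
R_brass shell = (1/0.145 − 1/0.161)/(4π×117) = 4.662×10^-4 K/W
R_cellular glass = (1/0.161 − 1/0.241)/(4π×0.0505) = 3.249 K/W
R_outer film = 1/(h·4πr_o²) = 1/(17.4×4π×0.241²) = 0.07874 K/W
R_total = 3.328 K/W
Q = ΔT/R_total = 185/3.328

Q ≈ 55.6 W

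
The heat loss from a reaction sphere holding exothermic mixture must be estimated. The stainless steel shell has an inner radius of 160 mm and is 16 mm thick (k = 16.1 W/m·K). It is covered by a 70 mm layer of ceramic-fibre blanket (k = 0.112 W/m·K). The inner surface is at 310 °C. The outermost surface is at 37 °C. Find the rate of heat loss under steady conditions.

For a spherical shell R = (1/r₁ − 1/r₂)/(4πk); film R = 1/(h·4πr²). In series:
R_stainless steel shell = (1/0.16 − 1/0.176)/(4π×16.1) = 0.002808 K/W
R_ceramic-fibre blanket = (1/0.176 − 1/0.246)/(4π×0.112) = 1.149 K/W
R_total = 1.152 K/W
Q = ΔT/R_total = 273/1.152

Q ≈ 237 W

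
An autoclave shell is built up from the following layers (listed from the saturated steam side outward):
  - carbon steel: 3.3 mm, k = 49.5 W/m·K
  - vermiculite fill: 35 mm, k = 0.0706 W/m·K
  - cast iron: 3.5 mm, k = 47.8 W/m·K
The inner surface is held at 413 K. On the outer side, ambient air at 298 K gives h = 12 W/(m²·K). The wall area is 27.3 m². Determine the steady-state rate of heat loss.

Q ≈ 5420 W

Using the resistance-network approach (series):
R_carbon steel = L/(kA) = 0.0033/(49.5×27.3) = 2.442×10^-6 K/W
R_vermiculite fill = L/(kA) = 0.035/(0.0706×27.3) = 0.01816 K/W
R_cast iron = L/(kA) = 0.0035/(47.8×27.3) = 2.682×10^-6 K/W
R_outer film = 1/(h_o·A) = 1/(12×27.3) = 0.003053 K/W
R_total = 0.02122 K/W
Q = ΔT / R_total = 115 / 0.02122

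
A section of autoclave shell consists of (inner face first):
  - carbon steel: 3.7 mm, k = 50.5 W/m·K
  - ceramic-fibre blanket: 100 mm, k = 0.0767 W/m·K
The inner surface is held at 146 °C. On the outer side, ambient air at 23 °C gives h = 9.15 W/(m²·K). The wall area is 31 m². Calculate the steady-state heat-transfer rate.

Q ≈ 2700 W

Treating each layer as a thermal resistance in series:
R_carbon steel = L/(kA) = 0.0037/(50.5×31) = 2.363×10^-6 K/W
R_ceramic-fibre blanket = L/(kA) = 0.1/(0.0767×31) = 0.04206 K/W
R_outer film = 1/(h_o·A) = 1/(9.15×31) = 0.003525 K/W
R_total = 0.04559 K/W
Q = ΔT / R_total = 123 / 0.04559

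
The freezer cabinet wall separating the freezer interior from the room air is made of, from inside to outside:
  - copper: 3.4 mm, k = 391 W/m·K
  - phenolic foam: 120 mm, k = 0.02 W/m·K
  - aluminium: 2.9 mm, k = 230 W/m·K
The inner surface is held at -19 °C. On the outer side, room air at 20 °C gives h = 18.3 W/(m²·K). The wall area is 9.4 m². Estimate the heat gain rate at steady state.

Using the resistance-network approach (series):
R_copper = L/(kA) = 0.0034/(391×9.4) = 9.251×10^-7 K/W
R_phenolic foam = L/(kA) = 0.12/(0.02×9.4) = 0.6383 K/W
R_aluminium = L/(kA) = 0.0029/(230×9.4) = 1.341×10^-6 K/W
R_outer film = 1/(h_o·A) = 1/(18.3×9.4) = 0.005813 K/W
R_total = 0.6441 K/W
Q = ΔT / R_total = 39 / 0.6441

Q ≈ 60.5 W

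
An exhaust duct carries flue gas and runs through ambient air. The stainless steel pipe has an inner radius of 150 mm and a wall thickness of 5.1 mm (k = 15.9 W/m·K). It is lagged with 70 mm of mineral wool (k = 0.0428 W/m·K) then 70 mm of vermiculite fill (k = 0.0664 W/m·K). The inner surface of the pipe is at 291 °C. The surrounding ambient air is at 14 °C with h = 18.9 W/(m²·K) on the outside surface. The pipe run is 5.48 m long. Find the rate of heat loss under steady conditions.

Treating each annulus and film as a series resistance:
R_stainless steel pipe wall = ln(155.1/150)/(2π×15.9×5.48) = 6.107×10^-5 K/W
R_mineral wool = ln(225.1/155.1)/(2π×0.0428×5.48) = 0.2528 K/W
R_vermiculite fill = ln(295.1/225.1)/(2π×0.0664×5.48) = 0.1184 K/W
R_outer film = 1/(h_o·2πr_oL) = 1/(18.9×2π×0.2951×5.48) = 0.005207 K/W
R_total = 0.3765 K/W
Q = ΔT/R_total = 277/0.3765

Q ≈ 736 W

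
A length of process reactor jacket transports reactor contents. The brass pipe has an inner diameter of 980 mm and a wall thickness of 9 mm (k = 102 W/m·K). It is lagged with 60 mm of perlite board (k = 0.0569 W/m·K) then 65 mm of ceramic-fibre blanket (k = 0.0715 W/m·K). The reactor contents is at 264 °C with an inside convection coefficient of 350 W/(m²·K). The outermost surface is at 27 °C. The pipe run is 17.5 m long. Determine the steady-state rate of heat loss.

Q ≈ 7360 W

Per-layer cylindrical resistances, series-summed:
R_inner film = 1/(h_i·2πr₁L) = 1/(350×2π×0.49×17.5) = 5.303×10^-5 K/W
R_brass pipe wall = ln(499/490)/(2π×102×17.5) = 1.623×10^-6 K/W
R_perlite board = ln(559/499)/(2π×0.0569×17.5) = 0.01815 K/W
R_ceramic-fibre blanket = ln(624/559)/(2π×0.0715×17.5) = 0.01399 K/W
R_total = 0.03219 K/W
Q = ΔT/R_total = 237/0.03219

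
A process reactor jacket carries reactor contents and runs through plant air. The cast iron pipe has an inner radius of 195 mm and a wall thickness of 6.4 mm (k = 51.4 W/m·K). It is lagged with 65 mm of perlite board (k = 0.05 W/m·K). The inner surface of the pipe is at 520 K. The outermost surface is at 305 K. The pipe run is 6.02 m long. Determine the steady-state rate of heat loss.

Treating each annulus and film as a series resistance:
R_cast iron pipe wall = ln(201.4/195)/(2π×51.4×6.02) = 1.661×10^-5 K/W
R_perlite board = ln(266.4/201.4)/(2π×0.05×6.02) = 0.1479 K/W
R_total = 0.1479 K/W
Q = ΔT/R_total = 215/0.1479

Q ≈ 1450 W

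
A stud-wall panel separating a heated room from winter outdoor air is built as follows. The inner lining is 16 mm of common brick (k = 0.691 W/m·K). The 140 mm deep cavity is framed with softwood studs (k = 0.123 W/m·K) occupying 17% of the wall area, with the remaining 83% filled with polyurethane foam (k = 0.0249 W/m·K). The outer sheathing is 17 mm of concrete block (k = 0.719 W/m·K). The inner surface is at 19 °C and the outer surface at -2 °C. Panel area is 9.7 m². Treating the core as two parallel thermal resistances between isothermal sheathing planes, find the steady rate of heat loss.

Q ≈ 59.7 W

Sheathing layers in series; stud and cavity paths in parallel between them.
R_inner = 0.016/(0.691×9.7) = 0.002387 K/W
R_stud  = 0.14/(0.123×0.17×9.7) = 0.6902 K/W
R_cav   = 0.14/(0.0249×0.83×9.7) = 0.6984 K/W
1/R_core = 1/R_stud + 1/R_cav → R_core = 0.3471 K/W
R_outer = 0.017/(0.719×9.7) = 0.002438 K/W
R_total = 0.352 K/W
Q = ΔT/R_total = 21/0.352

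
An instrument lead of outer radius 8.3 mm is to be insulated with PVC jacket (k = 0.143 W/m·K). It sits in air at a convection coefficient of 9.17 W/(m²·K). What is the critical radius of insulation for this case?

For a cylinder r_cr = k/h = 0.143/9.17
r_cr = 15.6 mm; since the bare radius (8.3 mm) is below r_cr, adding a thin layer of insulation will *increase* heat loss.

r_cr ≈ 15.6 mm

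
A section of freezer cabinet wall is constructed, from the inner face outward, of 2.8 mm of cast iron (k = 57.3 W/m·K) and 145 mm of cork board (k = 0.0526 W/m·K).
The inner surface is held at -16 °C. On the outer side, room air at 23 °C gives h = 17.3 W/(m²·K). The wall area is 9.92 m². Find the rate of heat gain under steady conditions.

Q ≈ 137 W

Using the resistance-network approach (series):
R_cast iron = L/(kA) = 0.0028/(57.3×9.92) = 4.926×10^-6 K/W
R_cork board = L/(kA) = 0.145/(0.0526×9.92) = 0.2779 K/W
R_outer film = 1/(h_o·A) = 1/(17.3×9.92) = 0.005827 K/W
R_total = 0.2837 K/W
Q = ΔT / R_total = 39 / 0.2837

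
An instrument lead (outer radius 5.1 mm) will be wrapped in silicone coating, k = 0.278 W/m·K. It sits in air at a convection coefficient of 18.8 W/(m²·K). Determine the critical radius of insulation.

For a cylinder r_cr = k/h = 0.278/18.8
r_cr = 14.8 mm; since the bare radius (5.1 mm) is below r_cr, adding a thin layer of insulation will *increase* heat loss.

r_cr ≈ 14.8 mm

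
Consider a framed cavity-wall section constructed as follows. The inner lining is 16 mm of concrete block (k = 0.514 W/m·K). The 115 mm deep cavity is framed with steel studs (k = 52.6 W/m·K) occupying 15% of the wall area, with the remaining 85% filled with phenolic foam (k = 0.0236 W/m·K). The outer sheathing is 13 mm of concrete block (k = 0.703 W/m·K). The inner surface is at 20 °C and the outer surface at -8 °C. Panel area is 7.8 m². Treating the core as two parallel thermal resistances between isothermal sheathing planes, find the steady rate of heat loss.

Q ≈ 3400 W

Sheathing layers in series; stud and cavity paths in parallel between them.
R_inner = 0.016/(0.514×7.8) = 0.003991 K/W
R_stud  = 0.115/(52.6×0.15×7.8) = 0.001869 K/W
R_cav   = 0.115/(0.0236×0.85×7.8) = 0.735 K/W
1/R_core = 1/R_stud + 1/R_cav → R_core = 0.001864 K/W
R_outer = 0.013/(0.703×7.8) = 0.002371 K/W
R_total = 0.008226 K/W
Q = ΔT/R_total = 28/0.008226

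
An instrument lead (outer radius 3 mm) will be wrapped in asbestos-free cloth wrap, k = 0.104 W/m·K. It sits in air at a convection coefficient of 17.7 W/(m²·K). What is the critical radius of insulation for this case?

For a cylinder r_cr = k/h = 0.104/17.7
r_cr = 5.88 mm; since the bare radius (3 mm) is below r_cr, adding a thin layer of insulation will *increase* heat loss.

r_cr ≈ 5.88 mm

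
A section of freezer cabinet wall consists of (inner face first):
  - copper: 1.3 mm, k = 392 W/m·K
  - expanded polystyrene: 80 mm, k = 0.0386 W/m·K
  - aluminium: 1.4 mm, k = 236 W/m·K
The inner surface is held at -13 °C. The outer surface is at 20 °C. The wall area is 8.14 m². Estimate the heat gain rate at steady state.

Model the wall as resistances in series:
R_copper = L/(kA) = 0.0013/(392×8.14) = 4.074×10^-7 K/W
R_expanded polystyrene = L/(kA) = 0.08/(0.0386×8.14) = 0.2546 K/W
R_aluminium = L/(kA) = 0.0014/(236×8.14) = 7.288×10^-7 K/W
R_total = 0.2546 K/W
Q = ΔT / R_total = 33 / 0.2546

Q ≈ 130 W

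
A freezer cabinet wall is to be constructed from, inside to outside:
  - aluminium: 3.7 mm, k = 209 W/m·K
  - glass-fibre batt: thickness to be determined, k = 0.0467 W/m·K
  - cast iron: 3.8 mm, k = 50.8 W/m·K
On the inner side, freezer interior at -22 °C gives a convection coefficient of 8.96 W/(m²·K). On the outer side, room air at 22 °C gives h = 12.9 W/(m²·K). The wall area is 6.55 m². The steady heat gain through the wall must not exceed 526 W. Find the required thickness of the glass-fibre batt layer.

L ≈ 16.8 mm

Treating each layer as a thermal resistance in series:
R_inner film = 1/(h_i·A) = 1/(8.96×6.55) = 0.01704 K/W
R_aluminium = L/(kA) = 0.0037/(209×6.55) = 2.703×10^-6 K/W
R_cast iron = L/(kA) = 0.0038/(50.8×6.55) = 1.142×10^-5 K/W
R_outer film = 1/(h_o·A) = 1/(12.9×6.55) = 0.01184 K/W
Sum of the known resistances R_other = 0.02889 K/W
Required total resistance R_tot = ΔT/Q_allow = 44/526 = 0.08365 K/W
R_glass-fibre batt = R_tot − R_other = 0.05476 K/W
L = R·k·A = 0.05476×0.0467×6.55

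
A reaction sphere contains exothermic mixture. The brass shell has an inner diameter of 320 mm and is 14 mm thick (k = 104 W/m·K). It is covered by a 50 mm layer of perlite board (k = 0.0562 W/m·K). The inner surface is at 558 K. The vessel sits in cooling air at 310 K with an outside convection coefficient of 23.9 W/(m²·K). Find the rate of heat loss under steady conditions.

Q ≈ 132 W

For a spherical shell R = (1/r₁ − 1/r₂)/(4πk); film R = 1/(h·4πr²). In series:
R_brass shell = (1/0.16 − 1/0.174)/(4π×104) = 3.848×10^-4 K/W
R_perlite board = (1/0.174 − 1/0.224)/(4π×0.0562) = 1.816 K/W
R_outer film = 1/(h·4πr_o²) = 1/(23.9×4π×0.224²) = 0.06636 K/W
R_total = 1.883 K/W
Q = ΔT/R_total = 248/1.883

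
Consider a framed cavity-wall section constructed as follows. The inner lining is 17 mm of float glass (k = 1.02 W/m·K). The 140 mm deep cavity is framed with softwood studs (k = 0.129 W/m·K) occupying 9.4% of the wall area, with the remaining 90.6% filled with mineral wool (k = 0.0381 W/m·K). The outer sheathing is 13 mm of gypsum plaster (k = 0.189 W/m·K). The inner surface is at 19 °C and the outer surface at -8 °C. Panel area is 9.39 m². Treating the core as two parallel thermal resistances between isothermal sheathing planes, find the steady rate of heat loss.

Sheathing layers in series; stud and cavity paths in parallel between them.
R_inner = 0.017/(1.02×9.39) = 0.001775 K/W
R_stud  = 0.14/(0.129×0.094×9.39) = 1.23 K/W
R_cav   = 0.14/(0.0381×0.906×9.39) = 0.4319 K/W
1/R_core = 1/R_stud + 1/R_cav → R_core = 0.3196 K/W
R_outer = 0.013/(0.189×9.39) = 0.007325 K/W
R_total = 0.3287 K/W
Q = ΔT/R_total = 27/0.3287

Q ≈ 82.1 W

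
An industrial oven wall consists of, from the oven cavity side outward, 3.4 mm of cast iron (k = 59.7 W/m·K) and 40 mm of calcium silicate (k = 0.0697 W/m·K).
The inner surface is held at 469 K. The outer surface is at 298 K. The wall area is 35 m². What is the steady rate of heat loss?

Q ≈ 10400 W

Using the resistance-network approach (series):
R_cast iron = L/(kA) = 0.0034/(59.7×35) = 1.627×10^-6 K/W
R_calcium silicate = L/(kA) = 0.04/(0.0697×35) = 0.0164 K/W
R_total = 0.0164 K/W
Q = ΔT / R_total = 171 / 0.0164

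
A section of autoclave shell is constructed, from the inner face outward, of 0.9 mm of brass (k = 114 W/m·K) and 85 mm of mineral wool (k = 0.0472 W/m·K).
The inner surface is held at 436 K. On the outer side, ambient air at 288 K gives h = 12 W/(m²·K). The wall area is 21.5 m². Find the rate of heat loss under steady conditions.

Q ≈ 1690 W

Model the wall as resistances in series:
R_brass = L/(kA) = 0.0009/(114×21.5) = 3.672×10^-7 K/W
R_mineral wool = L/(kA) = 0.085/(0.0472×21.5) = 0.08376 K/W
R_outer film = 1/(h_o·A) = 1/(12×21.5) = 0.003876 K/W
R_total = 0.08764 K/W
Q = ΔT / R_total = 148 / 0.08764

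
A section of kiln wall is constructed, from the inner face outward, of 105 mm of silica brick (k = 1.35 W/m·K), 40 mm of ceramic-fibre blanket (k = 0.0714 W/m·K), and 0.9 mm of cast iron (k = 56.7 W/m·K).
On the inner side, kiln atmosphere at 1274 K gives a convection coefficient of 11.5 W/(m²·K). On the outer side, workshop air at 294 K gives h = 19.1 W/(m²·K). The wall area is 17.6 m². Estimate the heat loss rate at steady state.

Thermal resistances in series:
R_inner film = 1/(h_i·A) = 1/(11.5×17.6) = 0.004941 K/W
R_silica brick = L/(kA) = 0.105/(1.35×17.6) = 0.004419 K/W
R_ceramic-fibre blanket = L/(kA) = 0.04/(0.0714×17.6) = 0.03183 K/W
R_cast iron = L/(kA) = 0.0009/(56.7×17.6) = 9.019×10^-7 K/W
R_outer film = 1/(h_o·A) = 1/(19.1×17.6) = 0.002975 K/W
R_total = 0.04417 K/W
Q = ΔT / R_total = 980 / 0.04417

Q ≈ 22200 W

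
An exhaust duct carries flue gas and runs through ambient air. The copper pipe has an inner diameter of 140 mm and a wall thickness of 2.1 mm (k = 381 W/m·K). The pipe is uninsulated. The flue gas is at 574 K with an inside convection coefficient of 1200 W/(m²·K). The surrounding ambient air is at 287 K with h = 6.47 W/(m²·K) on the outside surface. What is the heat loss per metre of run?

q′ ≈ 837 W/m

Cylindrical conduction, so R = ln(r₂/r₁)/(2πkL) per layer, in series:
R_inner film = 1/(h_i·2πr₁L) = 1/(1200×2π×0.07×1) = 0.001895 K/W
R_copper pipe wall = ln(72.1/70)/(2π×381×1) = 1.235×10^-5 K/W
R_outer film = 1/(h_o·2πr_oL) = 1/(6.47×2π×0.0721×1) = 0.3412 K/W
R_total = 0.3431 K/W
Q = ΔT/R_total = 287/0.3431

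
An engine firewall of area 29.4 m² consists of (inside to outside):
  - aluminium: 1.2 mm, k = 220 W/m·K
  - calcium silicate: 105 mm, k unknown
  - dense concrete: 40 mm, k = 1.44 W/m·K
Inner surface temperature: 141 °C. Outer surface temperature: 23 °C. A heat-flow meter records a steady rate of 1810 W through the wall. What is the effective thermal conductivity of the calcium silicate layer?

Series thermal resistances:
R_aluminium = L/(kA) = 0.0012/(220×29.4) = 1.855×10^-7 K/W
R_dense concrete = L/(kA) = 0.04/(1.44×29.4) = 9.448×10^-4 K/W
Sum of known resistances R_other = 9.45×10^-4 K/W
Total R = ΔT/Q = 118/1810 = 0.06519 K/W
R_calcium silicate = R_total − R_other = 0.06425 K/W
k = L/(R·A) = 0.105/(0.06425×29.4)

k ≈ 0.0556 W/(m·K)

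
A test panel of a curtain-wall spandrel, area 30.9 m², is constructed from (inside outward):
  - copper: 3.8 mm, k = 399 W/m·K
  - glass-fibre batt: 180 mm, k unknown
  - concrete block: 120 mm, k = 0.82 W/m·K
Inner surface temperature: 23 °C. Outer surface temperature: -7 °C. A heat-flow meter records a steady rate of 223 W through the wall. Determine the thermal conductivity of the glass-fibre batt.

Thermal resistances in series:
R_copper = L/(kA) = 0.0038/(399×30.9) = 3.082×10^-7 K/W
R_concrete block = L/(kA) = 0.12/(0.82×30.9) = 0.004736 K/W
Sum of known resistances R_other = 0.004736 K/W
Total R = ΔT/Q = 30/223 = 0.1345 K/W
R_glass-fibre batt = R_total − R_other = 0.1298 K/W
k = L/(R·A) = 0.18/(0.1298×30.9)

k ≈ 0.0449 W/(m·K)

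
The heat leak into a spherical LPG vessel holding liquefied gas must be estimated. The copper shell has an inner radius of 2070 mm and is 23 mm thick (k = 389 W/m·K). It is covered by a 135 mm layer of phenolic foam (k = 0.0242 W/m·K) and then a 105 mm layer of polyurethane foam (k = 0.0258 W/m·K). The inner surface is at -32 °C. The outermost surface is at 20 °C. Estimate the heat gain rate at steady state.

Spherical conduction: R = (1/r_in − 1/r_out)/(4πk) per layer; series-sum.
R_copper shell = (1/2.07 − 1/2.093)/(4π×389) = 1.086×10^-6 K/W
R_phenolic foam = (1/2.093 − 1/2.228)/(4π×0.0242) = 0.0952 K/W
R_polyurethane foam = (1/2.228 − 1/2.333)/(4π×0.0258) = 0.06231 K/W
R_total = 0.1575 K/W
Q = ΔT/R_total = 52/0.1575

Q ≈ 330 W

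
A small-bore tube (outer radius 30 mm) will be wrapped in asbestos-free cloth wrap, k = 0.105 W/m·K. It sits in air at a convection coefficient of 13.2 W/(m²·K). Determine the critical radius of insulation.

For a cylinder r_cr = k/h = 0.105/13.2
r_cr = 7.95 mm; since the bare radius (30 mm) is above r_cr, any added insulation will reduce heat loss.

r_cr ≈ 7.95 mm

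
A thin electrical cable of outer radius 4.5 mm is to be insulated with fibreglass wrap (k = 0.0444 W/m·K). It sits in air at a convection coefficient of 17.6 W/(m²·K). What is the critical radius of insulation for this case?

For a cylinder r_cr = k/h = 0.0444/17.6
r_cr = 2.52 mm; since the bare radius (4.5 mm) is above r_cr, any added insulation will reduce heat loss.

r_cr ≈ 2.52 mm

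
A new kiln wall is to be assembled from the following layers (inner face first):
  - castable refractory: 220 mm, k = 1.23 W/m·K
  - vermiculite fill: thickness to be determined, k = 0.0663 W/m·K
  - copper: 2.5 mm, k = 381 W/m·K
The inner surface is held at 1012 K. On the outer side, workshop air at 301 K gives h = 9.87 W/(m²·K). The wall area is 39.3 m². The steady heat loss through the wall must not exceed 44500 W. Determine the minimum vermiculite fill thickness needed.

Thermal resistances in series:
R_castable refractory = L/(kA) = 0.22/(1.23×39.3) = 0.004551 K/W
R_copper = L/(kA) = 0.0025/(381×39.3) = 1.67×10^-7 K/W
R_outer film = 1/(h_o·A) = 1/(9.87×39.3) = 0.002578 K/W
Sum of the known resistances R_other = 0.007129 K/W
Required total resistance R_tot = ΔT/Q_allow = 711/44500 = 0.01598 K/W
R_vermiculite fill = R_tot − R_other = 0.008848 K/W
L = R·k·A = 0.008848×0.0663×39.3

L ≈ 23.1 mm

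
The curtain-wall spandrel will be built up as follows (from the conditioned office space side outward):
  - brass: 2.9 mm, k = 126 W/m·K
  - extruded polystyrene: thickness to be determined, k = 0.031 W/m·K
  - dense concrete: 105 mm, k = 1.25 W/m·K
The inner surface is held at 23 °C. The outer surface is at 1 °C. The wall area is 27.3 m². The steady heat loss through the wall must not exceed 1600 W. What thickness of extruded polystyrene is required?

Model the wall as resistances in series:
R_brass = L/(kA) = 0.0029/(126×27.3) = 8.431×10^-7 K/W
R_dense concrete = L/(kA) = 0.105/(1.25×27.3) = 0.003077 K/W
Sum of the known resistances R_other = 0.003078 K/W
Required total resistance R_tot = ΔT/Q_allow = 22/1600 = 0.01375 K/W
R_extruded polystyrene = R_tot − R_other = 0.01067 K/W
L = R·k·A = 0.01067×0.031×27.3

L ≈ 9.03 mm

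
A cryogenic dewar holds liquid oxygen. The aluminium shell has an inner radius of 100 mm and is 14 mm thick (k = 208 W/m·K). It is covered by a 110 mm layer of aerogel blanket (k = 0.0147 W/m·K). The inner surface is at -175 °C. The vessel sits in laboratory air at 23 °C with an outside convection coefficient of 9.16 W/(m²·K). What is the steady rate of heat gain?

Spherical conduction: R = (1/r_in − 1/r_out)/(4πk) per layer; series-sum.
R_aluminium shell = (1/0.1 − 1/0.114)/(4π×208) = 4.698×10^-4 K/W
R_aerogel blanket = (1/0.114 − 1/0.224)/(4π×0.0147) = 23.32 K/W
R_outer film = 1/(h·4πr_o²) = 1/(9.16×4π×0.224²) = 0.1731 K/W
R_total = 23.49 K/W
Q = ΔT/R_total = 198/23.49

Q ≈ 8.43 W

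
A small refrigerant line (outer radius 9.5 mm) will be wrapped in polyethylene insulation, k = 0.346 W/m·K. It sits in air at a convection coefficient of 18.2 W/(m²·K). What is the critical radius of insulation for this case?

r_cr ≈ 19 mm

For a cylinder r_cr = k/h = 0.346/18.2
r_cr = 19 mm; since the bare radius (9.5 mm) is below r_cr, adding a thin layer of insulation will *increase* heat loss.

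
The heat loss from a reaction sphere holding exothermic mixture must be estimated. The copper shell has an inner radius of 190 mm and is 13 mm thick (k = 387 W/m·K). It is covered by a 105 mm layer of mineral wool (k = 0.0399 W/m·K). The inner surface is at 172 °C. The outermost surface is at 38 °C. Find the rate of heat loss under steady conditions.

Q ≈ 40 W

Radial (spherical) resistances in series:
R_copper shell = (1/0.19 − 1/0.203)/(4π×387) = 6.931×10^-5 K/W
R_mineral wool = (1/0.203 − 1/0.308)/(4π×0.0399) = 3.349 K/W
R_total = 3.349 K/W
Q = ΔT/R_total = 134/3.349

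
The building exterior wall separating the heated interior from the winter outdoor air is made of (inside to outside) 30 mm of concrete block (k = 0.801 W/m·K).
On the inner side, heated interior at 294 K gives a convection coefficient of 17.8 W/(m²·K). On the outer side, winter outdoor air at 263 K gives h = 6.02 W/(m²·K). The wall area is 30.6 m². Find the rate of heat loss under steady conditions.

Q ≈ 3650 W

Series thermal resistances:
R_inner film = 1/(h_i·A) = 1/(17.8×30.6) = 0.001836 K/W
R_concrete block = L/(kA) = 0.03/(0.801×30.6) = 0.001224 K/W
R_outer film = 1/(h_o·A) = 1/(6.02×30.6) = 0.005429 K/W
R_total = 0.008488 K/W
Q = ΔT / R_total = 31 / 0.008488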